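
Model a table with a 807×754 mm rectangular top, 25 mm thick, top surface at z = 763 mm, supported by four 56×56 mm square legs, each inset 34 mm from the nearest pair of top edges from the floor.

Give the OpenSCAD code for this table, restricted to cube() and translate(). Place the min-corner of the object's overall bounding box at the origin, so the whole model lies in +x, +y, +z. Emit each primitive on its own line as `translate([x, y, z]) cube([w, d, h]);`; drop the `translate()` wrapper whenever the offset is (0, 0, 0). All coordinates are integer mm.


translate([0, 0, 738]) cube([807, 754, 25]);
translate([34, 34, 0]) cube([56, 56, 738]);
translate([717, 34, 0]) cube([56, 56, 738]);
translate([34, 664, 0]) cube([56, 56, 738]);
translate([717, 664, 0]) cube([56, 56, 738]);


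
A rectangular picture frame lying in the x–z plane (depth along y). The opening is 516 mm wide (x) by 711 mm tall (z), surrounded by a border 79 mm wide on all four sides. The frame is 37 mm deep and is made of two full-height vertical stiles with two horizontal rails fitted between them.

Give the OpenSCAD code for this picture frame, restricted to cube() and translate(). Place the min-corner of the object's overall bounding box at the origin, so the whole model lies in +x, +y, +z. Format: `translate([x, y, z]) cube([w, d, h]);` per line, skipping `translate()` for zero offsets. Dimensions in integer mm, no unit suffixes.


cube([79, 37, 869]);
translate([595, 0, 0]) cube([79, 37, 869]);
translate([79, 0, 0]) cube([516, 37, 79]);
translate([79, 0, 790]) cube([516, 37, 79]);


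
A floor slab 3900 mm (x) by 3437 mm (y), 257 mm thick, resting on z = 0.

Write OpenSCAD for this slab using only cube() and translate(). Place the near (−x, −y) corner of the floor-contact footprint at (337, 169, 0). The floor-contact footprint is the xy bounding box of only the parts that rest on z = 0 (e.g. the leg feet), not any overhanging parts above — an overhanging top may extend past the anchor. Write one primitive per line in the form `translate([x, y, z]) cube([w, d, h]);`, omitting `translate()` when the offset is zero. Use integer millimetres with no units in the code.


translate([337, 169, 0]) cube([3900, 3437, 257]);


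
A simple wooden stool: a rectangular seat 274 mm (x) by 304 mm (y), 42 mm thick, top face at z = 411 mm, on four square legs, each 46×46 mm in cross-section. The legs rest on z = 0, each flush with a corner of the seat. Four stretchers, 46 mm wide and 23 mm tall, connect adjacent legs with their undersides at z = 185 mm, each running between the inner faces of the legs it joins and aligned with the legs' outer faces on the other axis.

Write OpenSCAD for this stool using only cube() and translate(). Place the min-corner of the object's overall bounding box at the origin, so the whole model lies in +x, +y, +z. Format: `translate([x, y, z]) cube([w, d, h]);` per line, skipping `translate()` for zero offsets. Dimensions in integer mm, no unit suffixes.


// leg_h = 411 - 42 = 369
// stretcher span = 274 - 2*46 = 182
translate([0, 0, 369]) cube([274, 304, 42]);
cube([46, 46, 369]);
translate([228, 0, 0]) cube([46, 46, 369]);
translate([0, 258, 0]) cube([46, 46, 369]);
translate([228, 258, 0]) cube([46, 46, 369]);
translate([46, 0, 185]) cube([182, 46, 23]);
translate([46, 258, 185]) cube([182, 46, 23]);
translate([0, 46, 185]) cube([46, 212, 23]);
translate([228, 46, 185]) cube([46, 212, 23]);


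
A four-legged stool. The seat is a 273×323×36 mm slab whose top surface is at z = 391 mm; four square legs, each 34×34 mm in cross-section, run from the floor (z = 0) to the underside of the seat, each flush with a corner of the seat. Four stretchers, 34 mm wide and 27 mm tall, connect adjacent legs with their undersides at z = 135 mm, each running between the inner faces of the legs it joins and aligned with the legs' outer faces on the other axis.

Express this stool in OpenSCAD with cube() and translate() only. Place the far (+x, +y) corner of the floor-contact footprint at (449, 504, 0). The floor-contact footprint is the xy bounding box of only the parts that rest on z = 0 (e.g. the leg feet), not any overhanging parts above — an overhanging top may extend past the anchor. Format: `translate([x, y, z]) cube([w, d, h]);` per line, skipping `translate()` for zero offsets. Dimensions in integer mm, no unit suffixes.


// leg_h = 391 - 36 = 355
// stretcher span = 273 - 2*34 = 205
translate([176, 181, 355]) cube([273, 323, 36]);
translate([176, 181, 0]) cube([34, 34, 355]);
translate([415, 181, 0]) cube([34, 34, 355]);
translate([176, 470, 0]) cube([34, 34, 355]);
translate([415, 470, 0]) cube([34, 34, 355]);
translate([210, 181, 135]) cube([205, 34, 27]);
translate([210, 470, 135]) cube([205, 34, 27]);
translate([176, 215, 135]) cube([34, 255, 27]);
translate([415, 215, 135]) cube([34, 255, 27]);


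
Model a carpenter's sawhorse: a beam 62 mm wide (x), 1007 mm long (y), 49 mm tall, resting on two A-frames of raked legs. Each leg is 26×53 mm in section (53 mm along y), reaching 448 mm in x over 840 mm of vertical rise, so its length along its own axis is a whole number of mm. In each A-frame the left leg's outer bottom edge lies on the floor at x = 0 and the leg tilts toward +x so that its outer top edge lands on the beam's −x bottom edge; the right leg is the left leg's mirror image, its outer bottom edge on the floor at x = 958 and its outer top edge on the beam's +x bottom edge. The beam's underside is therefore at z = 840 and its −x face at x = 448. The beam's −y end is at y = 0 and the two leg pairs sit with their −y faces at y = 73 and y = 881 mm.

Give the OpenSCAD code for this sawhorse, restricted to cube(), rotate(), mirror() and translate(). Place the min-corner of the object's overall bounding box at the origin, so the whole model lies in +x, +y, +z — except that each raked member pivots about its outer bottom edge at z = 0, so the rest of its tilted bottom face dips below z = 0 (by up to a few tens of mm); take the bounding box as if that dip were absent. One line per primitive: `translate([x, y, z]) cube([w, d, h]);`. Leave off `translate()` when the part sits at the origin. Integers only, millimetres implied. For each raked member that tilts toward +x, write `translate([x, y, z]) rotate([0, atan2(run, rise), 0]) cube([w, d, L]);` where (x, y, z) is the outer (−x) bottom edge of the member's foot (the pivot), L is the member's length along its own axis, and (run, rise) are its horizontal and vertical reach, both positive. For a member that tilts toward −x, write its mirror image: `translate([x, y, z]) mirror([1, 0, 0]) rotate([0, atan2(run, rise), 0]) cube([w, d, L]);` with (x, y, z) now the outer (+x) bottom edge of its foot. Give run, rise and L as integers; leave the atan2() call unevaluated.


translate([448, 0, 840]) cube([62, 1007, 49]);
translate([0, 73, 0]) rotate([0, atan2(448, 840), 0]) cube([26, 53, 952]);
translate([958, 73, 0]) mirror([1, 0, 0]) rotate([0, atan2(448, 840), 0]) cube([26, 53, 952]);
translate([0, 881, 0]) rotate([0, atan2(448, 840), 0]) cube([26, 53, 952]);
translate([958, 881, 0]) mirror([1, 0, 0]) rotate([0, atan2(448, 840), 0]) cube([26, 53, 952]);


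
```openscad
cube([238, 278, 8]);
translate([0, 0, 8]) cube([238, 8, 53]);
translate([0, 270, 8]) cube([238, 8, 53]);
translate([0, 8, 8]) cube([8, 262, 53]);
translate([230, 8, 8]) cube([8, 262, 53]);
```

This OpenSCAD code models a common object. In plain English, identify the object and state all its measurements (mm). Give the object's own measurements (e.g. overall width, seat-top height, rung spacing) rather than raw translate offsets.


An open-topped rectangular box: outside dimensions 238×278×61 mm, with a uniform wall and base thickness of 8 mm. The base is a full 238×278 slab on the floor; four walls sit on top of the base. The front and back walls (the −y and +y sides) span the full width; the two side walls fit between them.


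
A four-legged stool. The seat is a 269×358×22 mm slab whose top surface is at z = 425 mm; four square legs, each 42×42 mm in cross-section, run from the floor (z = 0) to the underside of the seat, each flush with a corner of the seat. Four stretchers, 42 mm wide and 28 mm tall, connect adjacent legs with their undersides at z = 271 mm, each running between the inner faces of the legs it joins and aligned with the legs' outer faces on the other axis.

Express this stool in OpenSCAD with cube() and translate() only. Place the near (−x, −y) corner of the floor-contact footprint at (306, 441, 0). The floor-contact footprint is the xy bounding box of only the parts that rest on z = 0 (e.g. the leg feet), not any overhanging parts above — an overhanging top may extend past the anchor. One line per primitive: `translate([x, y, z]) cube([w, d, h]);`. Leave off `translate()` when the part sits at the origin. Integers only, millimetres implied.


translate([306, 441, 403]) cube([269, 358, 22]);
translate([306, 441, 0]) cube([42, 42, 403]);
translate([533, 441, 0]) cube([42, 42, 403]);
translate([306, 757, 0]) cube([42, 42, 403]);
translate([533, 757, 0]) cube([42, 42, 403]);
translate([348, 441, 271]) cube([185, 42, 28]);
translate([348, 757, 271]) cube([185, 42, 28]);
translate([306, 483, 271]) cube([42, 274, 28]);
translate([533, 483, 271]) cube([42, 274, 28]);


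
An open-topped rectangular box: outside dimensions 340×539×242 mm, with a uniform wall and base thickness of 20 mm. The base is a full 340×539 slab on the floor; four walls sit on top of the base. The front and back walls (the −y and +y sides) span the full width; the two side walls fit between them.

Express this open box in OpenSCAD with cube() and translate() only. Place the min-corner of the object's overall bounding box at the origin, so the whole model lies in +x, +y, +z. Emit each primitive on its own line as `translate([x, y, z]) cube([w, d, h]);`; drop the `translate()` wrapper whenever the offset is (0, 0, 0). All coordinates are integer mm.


cube([340, 539, 20]);
translate([0, 0, 20]) cube([340, 20, 222]);
translate([0, 519, 20]) cube([340, 20, 222]);
translate([0, 20, 20]) cube([20, 499, 222]);
translate([320, 20, 20]) cube([20, 499, 222]);


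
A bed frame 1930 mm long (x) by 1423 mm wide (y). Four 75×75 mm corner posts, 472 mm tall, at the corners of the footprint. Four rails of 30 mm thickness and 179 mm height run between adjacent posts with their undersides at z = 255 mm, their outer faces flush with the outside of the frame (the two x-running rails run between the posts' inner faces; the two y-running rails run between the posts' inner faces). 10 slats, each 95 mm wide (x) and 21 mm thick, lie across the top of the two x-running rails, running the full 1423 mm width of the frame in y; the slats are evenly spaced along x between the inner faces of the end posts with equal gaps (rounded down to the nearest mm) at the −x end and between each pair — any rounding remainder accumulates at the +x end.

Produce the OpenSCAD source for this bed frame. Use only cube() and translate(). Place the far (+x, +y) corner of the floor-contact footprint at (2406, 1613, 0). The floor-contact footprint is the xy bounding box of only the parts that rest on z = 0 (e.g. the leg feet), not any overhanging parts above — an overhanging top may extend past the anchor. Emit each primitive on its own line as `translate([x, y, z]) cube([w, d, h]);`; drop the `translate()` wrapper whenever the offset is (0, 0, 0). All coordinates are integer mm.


translate([476, 190, 0]) cube([75, 75, 472]);
translate([476, 1538, 0]) cube([75, 75, 472]);
translate([2331, 190, 0]) cube([75, 75, 472]);
translate([2331, 1538, 0]) cube([75, 75, 472]);
translate([551, 190, 255]) cube([1780, 30, 179]);
translate([551, 1583, 255]) cube([1780, 30, 179]);
translate([476, 265, 255]) cube([30, 1273, 179]);
translate([2376, 265, 255]) cube([30, 1273, 179]);
translate([626, 190, 434]) cube([95, 1423, 21]);
translate([796, 190, 434]) cube([95, 1423, 21]);
translate([966, 190, 434]) cube([95, 1423, 21]);
translate([1136, 190, 434]) cube([95, 1423, 21]);
translate([1306, 190, 434]) cube([95, 1423, 21]);
translate([1476, 190, 434]) cube([95, 1423, 21]);
translate([1646, 190, 434]) cube([95, 1423, 21]);
translate([1816, 190, 434]) cube([95, 1423, 21]);
translate([1986, 190, 434]) cube([95, 1423, 21]);
translate([2156, 190, 434]) cube([95, 1423, 21]);


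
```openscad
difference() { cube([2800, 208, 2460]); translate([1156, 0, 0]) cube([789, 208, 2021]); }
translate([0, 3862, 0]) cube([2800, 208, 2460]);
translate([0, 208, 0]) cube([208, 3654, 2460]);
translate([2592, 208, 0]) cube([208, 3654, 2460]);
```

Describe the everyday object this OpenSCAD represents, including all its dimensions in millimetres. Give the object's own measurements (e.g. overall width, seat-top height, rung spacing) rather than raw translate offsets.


A single room: four walls, each 2460 mm tall and 208 mm thick, enclosing an outside footprint 2800×4070 mm (x × y), no floor or roof. The front and back walls (−y and +y sides) run the full x-width; the side walls fit between their inner faces. A door opening 789 mm wide and 2021 mm tall is cut through the front wall from the floor up, its −x edge 1156 mm from the wall's −x end.


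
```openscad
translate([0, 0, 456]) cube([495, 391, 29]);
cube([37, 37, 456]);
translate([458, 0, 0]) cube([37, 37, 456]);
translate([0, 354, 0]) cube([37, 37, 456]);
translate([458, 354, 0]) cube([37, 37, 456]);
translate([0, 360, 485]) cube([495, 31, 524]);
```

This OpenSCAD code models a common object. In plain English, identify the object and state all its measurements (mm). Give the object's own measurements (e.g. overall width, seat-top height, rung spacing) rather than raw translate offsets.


A chair. The seat is a 495×391×29 mm slab with its top at z = 485 mm, on four 37×37 mm corner legs (flush with the seat edges, standing on z = 0). A flat backrest 31 mm thick, 524 mm tall, spans the full seat width and rises from the seat top along its +y edge, rear face flush with the rear of the seat.


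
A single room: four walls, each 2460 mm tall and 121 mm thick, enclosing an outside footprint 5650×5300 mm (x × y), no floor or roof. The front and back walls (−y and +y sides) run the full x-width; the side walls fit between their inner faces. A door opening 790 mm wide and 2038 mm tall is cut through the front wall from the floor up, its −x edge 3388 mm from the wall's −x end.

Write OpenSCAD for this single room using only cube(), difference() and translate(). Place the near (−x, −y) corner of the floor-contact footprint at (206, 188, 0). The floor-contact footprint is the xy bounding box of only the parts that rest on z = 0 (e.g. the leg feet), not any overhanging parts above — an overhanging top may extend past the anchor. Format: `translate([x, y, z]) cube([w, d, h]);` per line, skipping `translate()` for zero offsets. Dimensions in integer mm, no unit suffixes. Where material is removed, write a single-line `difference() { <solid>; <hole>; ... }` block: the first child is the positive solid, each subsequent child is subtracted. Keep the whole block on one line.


difference() { translate([206, 188, 0]) cube([5650, 121, 2460]); translate([3594, 188, 0]) cube([790, 121, 2038]); }
translate([206, 5367, 0]) cube([5650, 121, 2460]);
translate([206, 309, 0]) cube([121, 5058, 2460]);
translate([5735, 309, 0]) cube([121, 5058, 2460]);


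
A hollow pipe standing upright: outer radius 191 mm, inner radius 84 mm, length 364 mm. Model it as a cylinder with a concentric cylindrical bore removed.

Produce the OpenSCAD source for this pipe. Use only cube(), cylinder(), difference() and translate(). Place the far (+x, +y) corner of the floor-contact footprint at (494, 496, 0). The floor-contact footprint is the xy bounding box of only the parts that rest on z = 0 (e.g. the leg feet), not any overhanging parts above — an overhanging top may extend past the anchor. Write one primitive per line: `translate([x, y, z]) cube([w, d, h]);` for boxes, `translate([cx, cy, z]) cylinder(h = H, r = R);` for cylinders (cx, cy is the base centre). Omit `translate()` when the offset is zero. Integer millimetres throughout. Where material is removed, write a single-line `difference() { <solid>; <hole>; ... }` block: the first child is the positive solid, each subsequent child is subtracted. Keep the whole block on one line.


difference() { translate([303, 305, 0]) cylinder(h = 364, r = 191); translate([303, 305, 0]) cylinder(h = 364, r = 84); }


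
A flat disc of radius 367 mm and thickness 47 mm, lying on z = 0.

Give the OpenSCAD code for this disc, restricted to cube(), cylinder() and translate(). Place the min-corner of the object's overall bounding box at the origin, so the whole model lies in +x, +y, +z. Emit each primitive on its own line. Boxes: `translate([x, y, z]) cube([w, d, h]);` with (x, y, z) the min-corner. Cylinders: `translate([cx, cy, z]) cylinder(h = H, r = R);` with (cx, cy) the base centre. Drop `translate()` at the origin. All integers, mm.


translate([367, 367, 0]) cylinder(h = 47, r = 367);


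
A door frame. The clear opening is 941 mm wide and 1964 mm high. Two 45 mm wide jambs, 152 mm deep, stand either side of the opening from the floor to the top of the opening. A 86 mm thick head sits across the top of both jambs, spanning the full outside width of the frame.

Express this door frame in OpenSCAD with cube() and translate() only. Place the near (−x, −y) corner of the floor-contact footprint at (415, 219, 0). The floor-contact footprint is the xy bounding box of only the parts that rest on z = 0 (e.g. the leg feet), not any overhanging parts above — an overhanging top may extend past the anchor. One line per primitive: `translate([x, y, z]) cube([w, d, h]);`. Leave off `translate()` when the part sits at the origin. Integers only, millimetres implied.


translate([415, 219, 0]) cube([45, 152, 1964]);
translate([1401, 219, 0]) cube([45, 152, 1964]);
translate([415, 219, 1964]) cube([1031, 152, 86]);


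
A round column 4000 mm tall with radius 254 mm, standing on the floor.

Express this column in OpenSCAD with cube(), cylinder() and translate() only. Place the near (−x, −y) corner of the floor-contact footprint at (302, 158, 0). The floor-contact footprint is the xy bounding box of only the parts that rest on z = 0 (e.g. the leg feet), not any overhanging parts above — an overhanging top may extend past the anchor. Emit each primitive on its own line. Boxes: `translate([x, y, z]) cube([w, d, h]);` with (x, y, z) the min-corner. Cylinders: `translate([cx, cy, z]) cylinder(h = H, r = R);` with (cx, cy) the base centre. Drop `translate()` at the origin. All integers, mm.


translate([556, 412, 0]) cylinder(h = 4000, r = 254);


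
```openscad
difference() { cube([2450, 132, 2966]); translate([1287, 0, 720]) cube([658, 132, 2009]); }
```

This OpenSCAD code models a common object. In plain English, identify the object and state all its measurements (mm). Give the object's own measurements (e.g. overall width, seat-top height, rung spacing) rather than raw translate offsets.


A wall 2450 mm long (x), 132 mm thick (y), 2966 mm tall, with a rectangular window opening cut through it. The opening is 658 mm wide and 2009 mm tall; its sill is at z = 720 mm and its near (−x) edge is 1287 mm from the wall's −x end. The opening passes through the full wall thickness.


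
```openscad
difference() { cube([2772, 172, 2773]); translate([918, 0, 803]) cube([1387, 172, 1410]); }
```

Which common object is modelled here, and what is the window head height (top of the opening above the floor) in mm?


A wall with a window opening. The window head height is 2213 mm.

A wall with a rectangular opening subtracted — a window. Sill at z = 803, opening 1410 mm tall, so the head is at 803 + 1410 = 2213 mm.


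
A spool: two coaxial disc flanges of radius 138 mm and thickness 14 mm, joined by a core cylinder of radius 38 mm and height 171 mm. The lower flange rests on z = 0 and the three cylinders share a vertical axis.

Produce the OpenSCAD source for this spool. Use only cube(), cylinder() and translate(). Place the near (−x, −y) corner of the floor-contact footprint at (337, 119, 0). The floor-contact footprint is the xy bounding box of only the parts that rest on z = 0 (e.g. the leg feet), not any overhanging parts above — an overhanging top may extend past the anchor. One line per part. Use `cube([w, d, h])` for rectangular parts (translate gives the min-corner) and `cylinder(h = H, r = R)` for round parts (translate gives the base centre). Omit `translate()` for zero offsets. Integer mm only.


translate([475, 257, 0]) cylinder(h = 14, r = 138);
translate([475, 257, 14]) cylinder(h = 171, r = 38);
translate([475, 257, 185]) cylinder(h = 14, r = 138);


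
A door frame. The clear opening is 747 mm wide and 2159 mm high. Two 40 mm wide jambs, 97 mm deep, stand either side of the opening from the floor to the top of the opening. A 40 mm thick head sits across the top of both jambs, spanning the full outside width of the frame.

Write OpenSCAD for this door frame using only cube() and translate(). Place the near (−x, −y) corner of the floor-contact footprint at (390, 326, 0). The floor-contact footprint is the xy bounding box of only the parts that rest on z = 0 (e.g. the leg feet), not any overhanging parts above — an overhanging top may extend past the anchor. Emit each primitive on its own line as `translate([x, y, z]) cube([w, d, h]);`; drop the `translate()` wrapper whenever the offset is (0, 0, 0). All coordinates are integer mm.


translate([390, 326, 0]) cube([40, 97, 2159]);
translate([1177, 326, 0]) cube([40, 97, 2159]);
translate([390, 326, 2159]) cube([827, 97, 40]);


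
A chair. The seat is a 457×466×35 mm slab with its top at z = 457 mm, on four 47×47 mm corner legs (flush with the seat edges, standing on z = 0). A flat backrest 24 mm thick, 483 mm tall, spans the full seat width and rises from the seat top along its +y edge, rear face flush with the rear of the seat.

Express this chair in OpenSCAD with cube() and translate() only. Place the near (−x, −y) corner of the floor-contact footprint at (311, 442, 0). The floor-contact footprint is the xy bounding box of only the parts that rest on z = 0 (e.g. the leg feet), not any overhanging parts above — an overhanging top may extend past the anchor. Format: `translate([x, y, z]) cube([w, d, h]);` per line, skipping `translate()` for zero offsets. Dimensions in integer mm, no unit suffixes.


// leg_h = 457 - 35 = 422
translate([311, 442, 422]) cube([457, 466, 35]);
translate([311, 442, 0]) cube([47, 47, 422]);
translate([721, 442, 0]) cube([47, 47, 422]);
translate([311, 861, 0]) cube([47, 47, 422]);
translate([721, 861, 0]) cube([47, 47, 422]);
translate([311, 884, 457]) cube([457, 24, 483]);


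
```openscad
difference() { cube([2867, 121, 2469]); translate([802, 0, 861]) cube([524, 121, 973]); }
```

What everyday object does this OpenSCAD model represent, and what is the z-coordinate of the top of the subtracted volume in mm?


A wall with a window opening. The window head height is 1834 mm.

A wall with a rectangular opening subtracted — a window. Sill at z = 861, opening 973 mm tall, so the head is at 861 + 973 = 1834 mm.


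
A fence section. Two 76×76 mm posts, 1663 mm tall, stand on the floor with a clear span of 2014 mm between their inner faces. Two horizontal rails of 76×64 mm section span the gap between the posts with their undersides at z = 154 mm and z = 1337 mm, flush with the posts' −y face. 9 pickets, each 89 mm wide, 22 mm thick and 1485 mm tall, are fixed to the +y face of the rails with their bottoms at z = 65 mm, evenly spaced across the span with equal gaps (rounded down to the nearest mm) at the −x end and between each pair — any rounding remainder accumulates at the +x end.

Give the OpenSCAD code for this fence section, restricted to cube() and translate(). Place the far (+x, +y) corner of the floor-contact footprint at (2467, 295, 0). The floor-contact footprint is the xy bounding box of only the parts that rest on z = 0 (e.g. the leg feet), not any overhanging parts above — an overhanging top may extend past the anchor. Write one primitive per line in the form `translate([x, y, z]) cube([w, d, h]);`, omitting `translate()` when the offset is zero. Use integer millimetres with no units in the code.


translate([301, 219, 0]) cube([76, 76, 1663]);
translate([2391, 219, 0]) cube([76, 76, 1663]);
translate([377, 219, 154]) cube([2014, 76, 64]);
translate([377, 219, 1337]) cube([2014, 76, 64]);
translate([498, 295, 65]) cube([89, 22, 1485]);
translate([708, 295, 65]) cube([89, 22, 1485]);
translate([918, 295, 65]) cube([89, 22, 1485]);
translate([1128, 295, 65]) cube([89, 22, 1485]);
translate([1338, 295, 65]) cube([89, 22, 1485]);
translate([1548, 295, 65]) cube([89, 22, 1485]);
translate([1758, 295, 65]) cube([89, 22, 1485]);
translate([1968, 295, 65]) cube([89, 22, 1485]);
translate([2178, 295, 65]) cube([89, 22, 1485]);


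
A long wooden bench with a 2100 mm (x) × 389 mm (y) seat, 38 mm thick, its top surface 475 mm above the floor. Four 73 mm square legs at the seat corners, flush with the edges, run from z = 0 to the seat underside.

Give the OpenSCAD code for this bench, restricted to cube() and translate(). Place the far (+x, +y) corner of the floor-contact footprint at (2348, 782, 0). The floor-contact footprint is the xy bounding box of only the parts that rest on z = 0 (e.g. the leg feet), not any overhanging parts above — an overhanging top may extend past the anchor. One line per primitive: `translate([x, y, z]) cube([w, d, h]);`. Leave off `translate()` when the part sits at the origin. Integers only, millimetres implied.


translate([248, 393, 437]) cube([2100, 389, 38]);
translate([248, 393, 0]) cube([73, 73, 437]);
translate([248, 709, 0]) cube([73, 73, 437]);
translate([2275, 393, 0]) cube([73, 73, 437]);
translate([2275, 709, 0]) cube([73, 73, 437]);


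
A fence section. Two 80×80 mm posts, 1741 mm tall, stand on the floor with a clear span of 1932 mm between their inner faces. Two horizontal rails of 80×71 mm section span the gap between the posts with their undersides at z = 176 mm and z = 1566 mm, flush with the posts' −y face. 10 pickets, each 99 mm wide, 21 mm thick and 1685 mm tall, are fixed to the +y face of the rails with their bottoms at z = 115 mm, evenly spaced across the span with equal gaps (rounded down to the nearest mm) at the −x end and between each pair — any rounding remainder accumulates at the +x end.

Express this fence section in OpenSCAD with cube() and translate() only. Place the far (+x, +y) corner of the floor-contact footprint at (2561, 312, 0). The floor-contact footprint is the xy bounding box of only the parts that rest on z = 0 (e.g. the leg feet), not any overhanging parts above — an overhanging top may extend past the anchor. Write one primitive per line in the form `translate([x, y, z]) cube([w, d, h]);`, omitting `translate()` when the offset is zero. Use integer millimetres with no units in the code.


translate([469, 232, 0]) cube([80, 80, 1741]);
translate([2481, 232, 0]) cube([80, 80, 1741]);
translate([549, 232, 176]) cube([1932, 80, 71]);
translate([549, 232, 1566]) cube([1932, 80, 71]);
translate([634, 312, 115]) cube([99, 21, 1685]);
translate([818, 312, 115]) cube([99, 21, 1685]);
translate([1002, 312, 115]) cube([99, 21, 1685]);
translate([1186, 312, 115]) cube([99, 21, 1685]);
translate([1370, 312, 115]) cube([99, 21, 1685]);
translate([1554, 312, 115]) cube([99, 21, 1685]);
translate([1738, 312, 115]) cube([99, 21, 1685]);
translate([1922, 312, 115]) cube([99, 21, 1685]);
translate([2106, 312, 115]) cube([99, 21, 1685]);
translate([2290, 312, 115]) cube([99, 21, 1685]);


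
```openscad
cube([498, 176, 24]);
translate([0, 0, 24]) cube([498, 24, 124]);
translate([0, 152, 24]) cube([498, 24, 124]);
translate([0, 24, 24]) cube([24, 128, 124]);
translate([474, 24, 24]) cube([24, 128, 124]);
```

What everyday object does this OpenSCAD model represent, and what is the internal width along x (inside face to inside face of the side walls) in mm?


An open box. The internal width is 450 mm.

A 498×176 base slab with four walls standing on it — an open box. The base is 498 mm wide and the walls are 24 mm thick, so the internal width is 498 − 2 × 24 = 450 mm.


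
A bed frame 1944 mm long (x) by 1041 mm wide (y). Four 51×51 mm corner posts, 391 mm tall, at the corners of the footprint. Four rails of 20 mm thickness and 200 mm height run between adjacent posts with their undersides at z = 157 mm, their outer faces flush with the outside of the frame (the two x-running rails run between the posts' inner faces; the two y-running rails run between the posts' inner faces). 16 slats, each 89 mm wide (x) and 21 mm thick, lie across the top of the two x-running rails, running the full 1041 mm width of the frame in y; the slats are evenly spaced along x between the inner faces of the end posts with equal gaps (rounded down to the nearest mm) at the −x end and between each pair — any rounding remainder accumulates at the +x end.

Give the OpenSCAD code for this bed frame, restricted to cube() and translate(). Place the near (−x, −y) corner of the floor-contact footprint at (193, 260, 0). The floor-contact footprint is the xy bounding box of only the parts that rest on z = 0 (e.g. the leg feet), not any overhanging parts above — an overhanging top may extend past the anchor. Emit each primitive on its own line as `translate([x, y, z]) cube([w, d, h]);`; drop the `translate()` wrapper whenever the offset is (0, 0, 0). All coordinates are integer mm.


translate([193, 260, 0]) cube([51, 51, 391]);
translate([193, 1250, 0]) cube([51, 51, 391]);
translate([2086, 260, 0]) cube([51, 51, 391]);
translate([2086, 1250, 0]) cube([51, 51, 391]);
translate([244, 260, 157]) cube([1842, 20, 200]);
translate([244, 1281, 157]) cube([1842, 20, 200]);
translate([193, 311, 157]) cube([20, 939, 200]);
translate([2117, 311, 157]) cube([20, 939, 200]);
translate([268, 260, 357]) cube([89, 1041, 21]);
translate([381, 260, 357]) cube([89, 1041, 21]);
translate([494, 260, 357]) cube([89, 1041, 21]);
translate([607, 260, 357]) cube([89, 1041, 21]);
translate([720, 260, 357]) cube([89, 1041, 21]);
translate([833, 260, 357]) cube([89, 1041, 21]);
translate([946, 260, 357]) cube([89, 1041, 21]);
translate([1059, 260, 357]) cube([89, 1041, 21]);
translate([1172, 260, 357]) cube([89, 1041, 21]);
translate([1285, 260, 357]) cube([89, 1041, 21]);
translate([1398, 260, 357]) cube([89, 1041, 21]);
translate([1511, 260, 357]) cube([89, 1041, 21]);
translate([1624, 260, 357]) cube([89, 1041, 21]);
translate([1737, 260, 357]) cube([89, 1041, 21]);
translate([1850, 260, 357]) cube([89, 1041, 21]);
translate([1963, 260, 357]) cube([89, 1041, 21]);


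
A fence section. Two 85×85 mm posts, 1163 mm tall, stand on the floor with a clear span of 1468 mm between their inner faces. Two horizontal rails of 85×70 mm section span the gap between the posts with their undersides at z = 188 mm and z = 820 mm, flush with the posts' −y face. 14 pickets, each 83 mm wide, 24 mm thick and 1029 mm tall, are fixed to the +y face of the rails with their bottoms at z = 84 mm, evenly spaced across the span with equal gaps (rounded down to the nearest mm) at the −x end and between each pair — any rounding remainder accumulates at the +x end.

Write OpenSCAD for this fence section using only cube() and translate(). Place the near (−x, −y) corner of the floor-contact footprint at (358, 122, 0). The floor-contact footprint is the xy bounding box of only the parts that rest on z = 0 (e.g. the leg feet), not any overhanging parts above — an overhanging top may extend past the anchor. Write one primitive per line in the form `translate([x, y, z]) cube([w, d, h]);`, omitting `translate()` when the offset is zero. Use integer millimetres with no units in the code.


translate([358, 122, 0]) cube([85, 85, 1163]);
translate([1911, 122, 0]) cube([85, 85, 1163]);
translate([443, 122, 188]) cube([1468, 85, 70]);
translate([443, 122, 820]) cube([1468, 85, 70]);
translate([463, 207, 84]) cube([83, 24, 1029]);
translate([566, 207, 84]) cube([83, 24, 1029]);
translate([669, 207, 84]) cube([83, 24, 1029]);
translate([772, 207, 84]) cube([83, 24, 1029]);
translate([875, 207, 84]) cube([83, 24, 1029]);
translate([978, 207, 84]) cube([83, 24, 1029]);
translate([1081, 207, 84]) cube([83, 24, 1029]);
translate([1184, 207, 84]) cube([83, 24, 1029]);
translate([1287, 207, 84]) cube([83, 24, 1029]);
translate([1390, 207, 84]) cube([83, 24, 1029]);
translate([1493, 207, 84]) cube([83, 24, 1029]);
translate([1596, 207, 84]) cube([83, 24, 1029]);
translate([1699, 207, 84]) cube([83, 24, 1029]);
translate([1802, 207, 84]) cube([83, 24, 1029]);


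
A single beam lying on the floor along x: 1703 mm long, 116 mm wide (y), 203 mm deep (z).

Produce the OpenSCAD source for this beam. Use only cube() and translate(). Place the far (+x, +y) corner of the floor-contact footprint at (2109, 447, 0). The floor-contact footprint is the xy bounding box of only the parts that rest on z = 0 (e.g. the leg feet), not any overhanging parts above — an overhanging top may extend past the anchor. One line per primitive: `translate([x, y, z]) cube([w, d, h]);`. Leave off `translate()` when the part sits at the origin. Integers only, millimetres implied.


translate([406, 331, 0]) cube([1703, 116, 203]);


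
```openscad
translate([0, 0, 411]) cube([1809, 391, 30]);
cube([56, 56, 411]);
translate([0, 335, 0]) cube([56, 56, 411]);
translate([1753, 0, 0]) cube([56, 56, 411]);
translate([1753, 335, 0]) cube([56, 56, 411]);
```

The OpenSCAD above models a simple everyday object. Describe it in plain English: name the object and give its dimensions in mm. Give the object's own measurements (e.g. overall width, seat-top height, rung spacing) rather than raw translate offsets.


A long wooden bench with a 1809 mm (x) × 391 mm (y) seat, 30 mm thick, its top surface 441 mm above the floor. Four 56 mm square legs at the seat corners, flush with the edges, run from z = 0 to the seat underside.


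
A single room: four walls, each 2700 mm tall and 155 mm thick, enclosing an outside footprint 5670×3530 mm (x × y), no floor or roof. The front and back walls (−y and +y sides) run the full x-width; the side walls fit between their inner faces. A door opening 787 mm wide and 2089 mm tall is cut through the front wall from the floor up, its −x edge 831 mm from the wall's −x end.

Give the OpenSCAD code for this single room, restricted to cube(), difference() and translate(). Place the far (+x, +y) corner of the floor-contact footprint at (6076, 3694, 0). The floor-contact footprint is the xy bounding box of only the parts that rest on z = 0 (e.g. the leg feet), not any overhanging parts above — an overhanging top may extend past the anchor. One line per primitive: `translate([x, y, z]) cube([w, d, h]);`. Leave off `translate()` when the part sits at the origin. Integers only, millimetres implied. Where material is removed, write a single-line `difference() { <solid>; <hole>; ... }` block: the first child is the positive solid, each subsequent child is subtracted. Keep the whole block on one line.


difference() { translate([406, 164, 0]) cube([5670, 155, 2700]); translate([1237, 164, 0]) cube([787, 155, 2089]); }
translate([406, 3539, 0]) cube([5670, 155, 2700]);
translate([406, 319, 0]) cube([155, 3220, 2700]);
translate([5921, 319, 0]) cube([155, 3220, 2700]);


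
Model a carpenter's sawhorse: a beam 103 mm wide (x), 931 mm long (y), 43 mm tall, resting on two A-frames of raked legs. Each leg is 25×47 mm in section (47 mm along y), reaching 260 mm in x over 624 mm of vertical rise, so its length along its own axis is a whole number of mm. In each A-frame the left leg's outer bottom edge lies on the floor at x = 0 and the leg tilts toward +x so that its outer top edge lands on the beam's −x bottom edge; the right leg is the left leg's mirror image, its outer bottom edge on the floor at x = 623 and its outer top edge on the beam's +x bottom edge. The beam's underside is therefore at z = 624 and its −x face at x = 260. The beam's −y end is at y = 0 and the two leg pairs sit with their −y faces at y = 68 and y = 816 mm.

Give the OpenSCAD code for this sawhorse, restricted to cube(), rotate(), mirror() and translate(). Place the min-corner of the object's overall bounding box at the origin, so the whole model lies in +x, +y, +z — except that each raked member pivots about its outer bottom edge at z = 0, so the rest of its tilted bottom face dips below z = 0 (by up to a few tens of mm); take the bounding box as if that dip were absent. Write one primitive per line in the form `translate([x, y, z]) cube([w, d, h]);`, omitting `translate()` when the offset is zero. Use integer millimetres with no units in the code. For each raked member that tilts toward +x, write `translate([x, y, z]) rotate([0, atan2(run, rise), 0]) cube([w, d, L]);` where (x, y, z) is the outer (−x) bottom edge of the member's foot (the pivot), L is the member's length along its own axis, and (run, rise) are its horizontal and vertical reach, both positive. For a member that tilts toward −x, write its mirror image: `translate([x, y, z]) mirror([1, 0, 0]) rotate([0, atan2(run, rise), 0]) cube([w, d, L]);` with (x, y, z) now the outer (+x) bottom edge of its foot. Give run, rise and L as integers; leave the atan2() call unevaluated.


translate([260, 0, 624]) cube([103, 931, 43]);
translate([0, 68, 0]) rotate([0, atan2(260, 624), 0]) cube([25, 47, 676]);
translate([623, 68, 0]) mirror([1, 0, 0]) rotate([0, atan2(260, 624), 0]) cube([25, 47, 676]);
translate([0, 816, 0]) rotate([0, atan2(260, 624), 0]) cube([25, 47, 676]);
translate([623, 816, 0]) mirror([1, 0, 0]) rotate([0, atan2(260, 624), 0]) cube([25, 47, 676]);


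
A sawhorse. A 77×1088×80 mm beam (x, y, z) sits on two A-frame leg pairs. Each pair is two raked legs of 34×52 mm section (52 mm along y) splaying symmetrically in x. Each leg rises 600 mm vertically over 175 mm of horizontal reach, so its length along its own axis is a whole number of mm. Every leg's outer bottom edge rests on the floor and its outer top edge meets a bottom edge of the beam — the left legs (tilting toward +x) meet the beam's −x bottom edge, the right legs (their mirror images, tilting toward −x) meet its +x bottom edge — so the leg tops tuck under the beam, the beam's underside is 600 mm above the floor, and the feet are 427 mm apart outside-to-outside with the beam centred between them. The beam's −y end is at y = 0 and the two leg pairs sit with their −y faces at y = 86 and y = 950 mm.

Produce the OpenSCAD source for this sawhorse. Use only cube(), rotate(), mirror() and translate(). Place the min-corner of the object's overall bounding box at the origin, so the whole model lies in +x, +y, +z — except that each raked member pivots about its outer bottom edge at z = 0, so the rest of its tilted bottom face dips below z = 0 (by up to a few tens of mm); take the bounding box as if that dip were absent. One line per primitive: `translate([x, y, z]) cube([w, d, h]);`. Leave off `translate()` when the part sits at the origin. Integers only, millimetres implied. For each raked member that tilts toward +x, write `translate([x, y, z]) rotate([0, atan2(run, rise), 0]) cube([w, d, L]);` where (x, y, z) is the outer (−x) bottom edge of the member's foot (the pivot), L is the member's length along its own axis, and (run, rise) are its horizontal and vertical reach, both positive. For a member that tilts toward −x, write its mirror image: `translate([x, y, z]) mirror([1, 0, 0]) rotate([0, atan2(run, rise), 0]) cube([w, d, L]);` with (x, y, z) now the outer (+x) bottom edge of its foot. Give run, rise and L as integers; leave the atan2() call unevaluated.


translate([175, 0, 600]) cube([77, 1088, 80]);
translate([0, 86, 0]) rotate([0, atan2(175, 600), 0]) cube([34, 52, 625]);
translate([427, 86, 0]) mirror([1, 0, 0]) rotate([0, atan2(175, 600), 0]) cube([34, 52, 625]);
translate([0, 950, 0]) rotate([0, atan2(175, 600), 0]) cube([34, 52, 625]);
translate([427, 950, 0]) mirror([1, 0, 0]) rotate([0, atan2(175, 600), 0]) cube([34, 52, 625]);
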